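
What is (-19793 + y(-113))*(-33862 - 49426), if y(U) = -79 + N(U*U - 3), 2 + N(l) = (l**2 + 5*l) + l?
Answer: -13578232587664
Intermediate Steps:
N(l) = -2 + l**2 + 6*l (N(l) = -2 + ((l**2 + 5*l) + l) = -2 + (l**2 + 6*l) = -2 + l**2 + 6*l)
y(U) = -99 + (-3 + U**2)**2 + 6*U**2 (y(U) = -79 + (-2 + (U*U - 3)**2 + 6*(U*U - 3)) = -79 + (-2 + (U**2 - 3)**2 + 6*(U**2 - 3)) = -79 + (-2 + (-3 + U**2)**2 + 6*(-3 + U**2)) = -79 + (-2 + (-3 + U**2)**2 + (-18 + 6*U**2)) = -79 + (-20 + (-3 + U**2)**2 + 6*U**2) = -99 + (-3 + U**2)**2 + 6*U**2)
(-19793 + y(-113))*(-33862 - 49426) = (-19793 + (-90 + (-113)**4))*(-33862 - 49426) = (-19793 + (-90 + 163047361))*(-83288) = (-19793 + 163047271)*(-83288) = 163027478*(-83288) = -13578232587664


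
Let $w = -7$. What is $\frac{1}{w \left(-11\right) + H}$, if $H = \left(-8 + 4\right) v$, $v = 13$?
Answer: $\frac{1}{25} \approx 0.04$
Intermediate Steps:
$H = -52$ ($H = \left(-8 + 4\right) 13 = \left(-4\right) 13 = -52$)
$\frac{1}{w \left(-11\right) + H} = \frac{1}{\left(-7\right) \left(-11\right) - 52} = \frac{1}{77 - 52} = \frac{1}{25}$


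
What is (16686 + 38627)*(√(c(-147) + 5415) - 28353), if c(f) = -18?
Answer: -1568289489 + 55313*√5397 ≈ -1.5642e+9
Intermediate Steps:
(16686 + 38627)*(√(c(-147) + 5415) - 28353) = (16686 + 38627)*(√(-18 + 5415) - 28353) = 55313*(√5397 - 28353) = 55313*(-28353 + √5397) = -1568289489 + 55313*√5397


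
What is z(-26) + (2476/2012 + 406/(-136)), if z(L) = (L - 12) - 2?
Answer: -1428177/34204 ≈ -41.755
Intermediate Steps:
z(L) = -14 + L (z(L) = (-12 + L) - 2 = -14 + L)
z(-26) + (2476/2012 + 406/(-136)) = (-14 - 26) + (2476/2012 + 406/(-136)) = -40 + (2476*(1/2012) + 406*(-1/136)) = -40 + (619/503 - 203/68) = -40 - 60017/34204 = -1428177/34204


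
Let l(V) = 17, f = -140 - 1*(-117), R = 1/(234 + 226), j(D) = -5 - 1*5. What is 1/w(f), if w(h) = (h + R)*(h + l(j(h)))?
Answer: 230/31737 ≈ 0.0072471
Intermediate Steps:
j(D) = -10 (j(D) = -5 - 5 = -10)
R = 1/460 ≈ 0.0021739
f = -23 (f = -140 + 117 = -23)
w(h) = (17 + h)*(1/460 + h) (w(h) = (h + 1/460)*(h + 17) = (1/460 + h)*(17 + h) = (17 + h)*(1/460 + h))
1/w(f) = 1/(17/460 + (-23)² + (7821/460)*(-23)) = 1/(17/460 + 529 - 7821/20) = 1/(31737/230) = 230/31737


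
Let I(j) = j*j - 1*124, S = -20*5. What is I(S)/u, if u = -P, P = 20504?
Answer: -2469/5126 ≈ -0.48166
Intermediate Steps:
S = -100
u = -20504 (u = -1*20504 = -20504)
I(j) = -124 + j² (I(j) = j² - 124 = -124 + j²)
I(S)/u = (-124 + (-100)²)/(-20504) = (-124 + 10000)*(-1/20504) = 9876*(-1/20504) = -2469/5126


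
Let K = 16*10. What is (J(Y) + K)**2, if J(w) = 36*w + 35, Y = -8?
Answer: 8649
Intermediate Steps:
K = 160
J(w) = 35 + 36*w
(J(Y) + K)**2 = ((35 + 36*(-8)) + 160)**2 = ((35 - 288) + 160)**2 = (-253 + 160)**2 = (-93)**2 = 8649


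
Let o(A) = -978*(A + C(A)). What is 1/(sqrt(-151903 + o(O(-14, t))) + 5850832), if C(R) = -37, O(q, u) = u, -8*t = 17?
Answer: 23403328/136928940823451 - 2*I*sqrt(454555)/136928940823451 ≈ 1.7092e-7 - 9.8475e-12*I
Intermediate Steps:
t = -17/8 (t = -1/8*17 = -17/8 ≈ -2.1250)
o(A) = 36186 - 978*A (o(A) = -978*(A - 37) = -978*(-37 + A) = 36186 - 978*A)
1/(sqrt(-151903 + o(O(-14, t))) + 5850832) = 1/(sqrt(-151903 + (36186 - 978*(-17/8))) + 5850832) = 1/(sqrt(-151903 + (36186 + 8313/4)) + 5850832) = 1/(sqrt(-151903 + 153057/4) + 5850832) = 1/(sqrt(-454555/4) + 5850832) = 1/(I*sqrt(454555)/2 + 5850832) = 1/(5850832 + I*sqrt(454555)/2)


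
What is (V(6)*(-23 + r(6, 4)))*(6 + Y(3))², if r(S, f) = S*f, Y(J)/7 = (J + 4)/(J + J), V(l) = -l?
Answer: -7225/6 ≈ -1204.2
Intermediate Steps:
Y(J) = 7*(4 + J)/(2*J) (Y(J) = 7*((J + 4)/(J + J)) = 7*((4 + J)/((2*J))) = 7*((4 + J)*(1/(2*J))) = 7*((4 + J)/(2*J)) = 7*(4 + J)/(2*J))
(V(6)*(-23 + r(6, 4)))*(6 + Y(3))² = ((-1*6)*(-23 + 6*4))*(6 + (7/2 + 14/3))² = (-6*(-23 + 24))*(6 + (7/2 + 14*(⅓)))² = (-6*1)*(6 + (7/2 + 14/3))² = -6*(6 + 49/6)² = -6*(85/6)² = -6*7225/36 = -7225/6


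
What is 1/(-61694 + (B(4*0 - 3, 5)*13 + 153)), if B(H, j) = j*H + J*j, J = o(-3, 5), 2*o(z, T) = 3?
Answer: -2/123277 ≈ -1.6224e-5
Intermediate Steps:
o(z, T) = 3/2 (o(z, T) = (½)*3 = 3/2)
J = 3/2 ≈ 1.5000
B(H, j) = 3*j/2 + H*j (B(H, j) = j*H + 3*j/2 = H*j + 3*j/2 = 3*j/2 + H*j)
1/(-61694 + (B(4*0 - 3, 5)*13 + 153)) = 1/(-61694 + (((½)*5*(3 + 2*(4*0 - 3)))*13 + 153)) = 1/(-61694 + (((½)*5*(3 + 2*(0 - 3)))*13 + 153)) = 1/(-61694 + (((½)*5*(3 + 2*(-3)))*13 + 153)) = 1/(-61694 + (((½)*5*(3 - 6))*13 + 153)) = 1/(-61694 + (((½)*5*(-3))*13 + 153)) = 1/(-61694 + (-15/2*13 + 153)) = 1/(-61694 + (-195/2 + 153)) = 1/(-61694 + 111/2) = 1/(-123277/2) = -2/123277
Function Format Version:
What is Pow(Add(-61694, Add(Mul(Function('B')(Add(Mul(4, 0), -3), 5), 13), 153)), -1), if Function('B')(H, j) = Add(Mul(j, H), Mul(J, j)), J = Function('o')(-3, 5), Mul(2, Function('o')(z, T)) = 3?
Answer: Rational(-2, 123277) ≈ -1.6224e-5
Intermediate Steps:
Function('o')(z, T) = Rational(3, 2) (Function('o')(z, T) = Mul(Rational(1, 2), 3) = Rational(3, 2))
J = Rational(3, 2) ≈ 1.5000
Function('B')(H, j) = Add(Mul(Rational(3, 2), j), Mul(H, j)) (Function('B')(H, j) = Add(Mul(j, H), Mul(Rational(3, 2), j)) = Add(Mul(H, j), Mul(Rational(3, 2), j)) = Add(Mul(Rational(3, 2), j), Mul(H, j)))
Pow(Add(-61694, Add(Mul(Function('B')(Add(Mul(4, 0), -3), 5), 13), 153)), -1) = Pow(Add(-61694, Add(Mul(Mul(Rational(1, 2), 5, Add(3, Mul(2, Add(Mul(4, 0), -3)))), 13), 153)), -1) = Pow(Add(-61694, Add(Mul(Mul(Rational(1, 2), 5, Add(3, Mul(2, Add(0, -3)))), 13), 153)), -1) = Pow(Add(-61694, Add(Mul(Mul(Rational(1, 2), 5, Add(3, Mul(2, -3))), 13), 153)), -1) = Pow(Add(-61694, Add(Mul(Mul(Rational(1, 2), 5, Add(3, -6)), 13), 153)), -1) = Pow(Add(-61694, Add(Mul(Mul(Rational(1, 2), 5, -3), 13), 153)), -1) = Pow(Add(-61694, Add(Mul(Rational(-15, 2), 13), 153)), -1) = Pow(Add(-61694, Add(Rational(-195, 2), 153)), -1) = Pow(Add(-61694, Rational(111, 2)), -1) = Pow(Rational(-123277, 2), -1) = Rational(-2, 123277)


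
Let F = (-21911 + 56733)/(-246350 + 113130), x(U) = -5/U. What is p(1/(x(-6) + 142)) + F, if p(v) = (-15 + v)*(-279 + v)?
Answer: 204623613791791/48921647890 ≈ 4182.7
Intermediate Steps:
p(v) = (-279 + v)*(-15 + v)
F = -17411/66610 (F = 34822/(-133220) = 34822*(-1/133220) = -17411/66610 ≈ -0.26139)
p(1/(x(-6) + 142)) + F = (4185 + (1/(-5/(-6) + 142))**2 - 294/(-5/(-6) + 142)) - 17411/66610 = (4185 + (1/(-5*(-1/6) + 142))**2 - 294/(-5*(-1/6) + 142)) - 17411/66610 = (4185 + (1/(5/6 + 142))**2 - 294/(5/6 + 142)) - 17411/66610 = (4185 + (1/(857/6))**2 - 294/857/6) - 17411/66610 = (4185 + (6/857)**2 - 294*6/857) - 17411/66610 = (4185 + 36/734449 - 1764/857) - 17411/66610 = 3072157353/734449 - 17411/66610 = 204623613791791/48921647890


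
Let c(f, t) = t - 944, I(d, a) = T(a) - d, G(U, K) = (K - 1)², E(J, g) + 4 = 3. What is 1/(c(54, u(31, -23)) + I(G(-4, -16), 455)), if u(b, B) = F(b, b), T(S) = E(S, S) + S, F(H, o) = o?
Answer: -1/748 ≈ -0.0013369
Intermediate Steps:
E(J, g) = -1 (E(J, g) = -4 + 3 = -1)
T(S) = -1 + S
G(U, K) = (-1 + K)²
u(b, B) = b
I(d, a) = -1 + a - d (I(d, a) = (-1 + a) - d = -1 + a - d)
c(f, t) = -944 + t
1/(c(54, u(31, -23)) + I(G(-4, -16), 455)) = 1/((-944 + 31) + (-1 + 455 - (-1 - 16)²)) = 1/(-913 + (-1 + 455 - 1*(-17)²)) = 1/(-913 + (-1 + 455 - 1*289)) = 1/(-913 + (-1 + 455 - 289)) = 1/(-913 + 165) = 1/(-748) = -1/748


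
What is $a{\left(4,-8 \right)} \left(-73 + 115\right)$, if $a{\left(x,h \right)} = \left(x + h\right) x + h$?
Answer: $-1008$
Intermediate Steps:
$a{\left(x,h \right)} = h + x \left(h + x\right)$ ($a{\left(x,h \right)} = \left(h + x\right) x + h = x \left(h + x\right) + h = h + x \left(h + x\right)$)
$a{\left(4,-8 \right)} \left(-73 + 115\right) = \left(-8 + 4^{2} - 32\right) \left(-73 + 115\right) = \left(-8 + 16 - 32\right) 42 = \left(-24\right) 42 = -1008$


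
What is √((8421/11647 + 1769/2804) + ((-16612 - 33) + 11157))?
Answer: 9*I*√18061179434242879/16329094 ≈ 74.072*I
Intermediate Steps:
√((8421/11647 + 1769/2804) + ((-16612 - 33) + 11157)) = √((8421*(1/11647) + 1769*(1/2804)) + (-16645 + 11157)) = √((8421/11647 + 1769/2804) - 5488) = √(44216027/32658188 - 5488) = √(-179183919717/32658188) = 9*I*√18061179434242879/16329094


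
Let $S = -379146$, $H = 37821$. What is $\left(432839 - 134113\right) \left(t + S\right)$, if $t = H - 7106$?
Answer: $-104085398906$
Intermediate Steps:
$t = 30715$ ($t = 37821 - 7106 = 30715$)
$\left(432839 - 134113\right) \left(t + S\right) = \left(432839 - 134113\right) \left(30715 - 379146\right) = 298726 \left(-348431\right) = -104085398906$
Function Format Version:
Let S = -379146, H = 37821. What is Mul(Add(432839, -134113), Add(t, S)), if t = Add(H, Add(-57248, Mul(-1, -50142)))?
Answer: -104085398906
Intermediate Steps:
t = 30715 (t = Add(37821, Add(-57248, Mul(-1, -50142))) = Add(37821, Add(-57248, 50142)) = Add(37821, -7106) = 30715)
Mul(Add(432839, -134113), Add(t, S)) = Mul(Add(432839, -134113), Add(30715, -379146)) = Mul(298726, -348431) = -104085398906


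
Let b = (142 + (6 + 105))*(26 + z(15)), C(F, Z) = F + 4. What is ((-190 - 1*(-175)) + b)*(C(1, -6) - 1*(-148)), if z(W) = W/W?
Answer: 1042848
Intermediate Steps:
C(F, Z) = 4 + F
z(W) = 1
b = 6831 (b = (142 + (6 + 105))*(26 + 1) = (142 + 111)*27 = 253*27 = 6831)
((-190 - 1*(-175)) + b)*(C(1, -6) - 1*(-148)) = ((-190 - 1*(-175)) + 6831)*((4 + 1) - 1*(-148)) = ((-190 + 175) + 6831)*(5 + 148) = (-15 + 6831)*153 = 6816*153 = 1042848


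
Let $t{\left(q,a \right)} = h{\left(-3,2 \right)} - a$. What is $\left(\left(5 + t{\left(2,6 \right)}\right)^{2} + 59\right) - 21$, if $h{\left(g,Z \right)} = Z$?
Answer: $39$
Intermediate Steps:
$t{\left(q,a \right)} = 2 - a$
$\left(\left(5 + t{\left(2,6 \right)}\right)^{2} + 59\right) - 21 = \left(\left(5 + \left(2 - 6\right)\right)^{2} + 59\right) - 21 = \left(\left(5 - 4\right)^{2} + 59\right) - 21 = \left(1^{2} + 59\right) - 21 = \left(1 + 59\right) - 21 = 60 - 21 = 39$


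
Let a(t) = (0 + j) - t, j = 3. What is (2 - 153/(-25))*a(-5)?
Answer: 1624/25 ≈ 64.960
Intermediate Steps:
a(t) = 3 - t (a(t) = (0 + 3) - t = 3 - t)
(2 - 153/(-25))*a(-5) = (2 - 153/(-25))*(3 - 1*(-5)) = (2 - 153*(-1/25))*(3 + 5) = (2 + 153/25)*8 = (203/25)*8 = 1624/25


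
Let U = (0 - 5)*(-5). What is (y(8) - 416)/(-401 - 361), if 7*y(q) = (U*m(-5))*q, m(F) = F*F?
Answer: -348/889 ≈ -0.39145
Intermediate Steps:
m(F) = F²
U = 25 (U = -5*(-5) = 25)
y(q) = 625*q/7 (y(q) = ((25*(-5)²)*q)/7 = ((25*25)*q)/7 = (625*q)/7 = 625*q/7)
(y(8) - 416)/(-401 - 361) = ((625/7)*8 - 416)/(-401 - 361) = (5000/7 - 416)/(-762) = (2088/7)*(-1/762) = -348/889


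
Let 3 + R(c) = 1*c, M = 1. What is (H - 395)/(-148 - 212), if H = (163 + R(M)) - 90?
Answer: 9/10 ≈ 0.90000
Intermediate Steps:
R(c) = -3 + c (R(c) = -3 + 1*c = -3 + c)
H = 71 (H = (163 + (-3 + 1)) - 90 = (163 - 2) - 90 = 161 - 90 = 71)
(H - 395)/(-148 - 212) = (71 - 395)/(-148 - 212) = -324/(-360) = -324*(-1/360) = 9/10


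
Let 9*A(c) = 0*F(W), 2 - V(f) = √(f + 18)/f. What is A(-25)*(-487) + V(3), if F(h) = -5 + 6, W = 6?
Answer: 2 - √21/3 ≈ 0.47247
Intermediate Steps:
V(f) = 2 - √(18 + f)/f (V(f) = 2 - √(f + 18)/f = 2 - √(18 + f)/f)
F(h) = 1
A(c) = 0 (A(c) = (0*1)/9 = (⅑)*0 = 0)
A(-25)*(-487) + V(3) = 0*(-487) + (2 - 1*√(18 + 3)/3) = 0 + (2 - 1*⅓*√21) = 0 + (2 - √21/3) = 2 - √21/3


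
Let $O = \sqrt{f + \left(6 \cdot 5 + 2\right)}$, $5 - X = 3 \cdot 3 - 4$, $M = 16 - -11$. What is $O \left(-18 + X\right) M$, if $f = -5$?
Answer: $- 1458 \sqrt{3} \approx -2525.3$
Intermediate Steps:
$M = 27$ ($M = 16 + 11 = 27$)
$X = 0$ ($X = 5 - \left(3 \cdot 3 - 4\right) = 5 - \left(9 - 4\right) = 5 - 5 = 0$)
$O = 3 \sqrt{3}$ ($O = \sqrt{-5 + \left(6 \cdot 5 + 2\right)} = \sqrt{-5 + \left(30 + 2\right)} = \sqrt{-5 + 32} = \sqrt{27} = 3 \sqrt{3} \approx 5.1962$)
$O \left(-18 + X\right) M = 3 \sqrt{3} \left(-18 + 0\right) 27 = 3 \sqrt{3} \left(\left(-18\right) 27\right) = 3 \sqrt{3} \left(-486\right) = - 1458 \sqrt{3}$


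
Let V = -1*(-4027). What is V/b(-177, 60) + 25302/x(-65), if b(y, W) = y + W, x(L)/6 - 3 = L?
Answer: -743063/7254 ≈ -102.43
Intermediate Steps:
x(L) = 18 + 6*L
b(y, W) = W + y
V = 4027
V/b(-177, 60) + 25302/x(-65) = 4027/(60 - 177) + 25302/(18 + 6*(-65)) = 4027/(-117) + 25302/(18 - 390) = 4027*(-1/117) + 25302/(-372) = -4027/117 + 25302*(-1/372) = -4027/117 - 4217/62 = -743063/7254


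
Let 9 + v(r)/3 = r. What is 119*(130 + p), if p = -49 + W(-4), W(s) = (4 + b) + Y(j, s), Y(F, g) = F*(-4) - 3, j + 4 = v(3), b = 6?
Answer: 20944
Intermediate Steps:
v(r) = -27 + 3*r
j = -22 (j = -4 + (-27 + 3*3) = -4 + (-27 + 9) = -4 - 18 = -22)
Y(F, g) = -3 - 4*F (Y(F, g) = -4*F - 3 = -3 - 4*F)
W(s) = 95 (W(s) = (4 + 6) + (-3 - 4*(-22)) = 10 + (-3 + 88) = 10 + 85 = 95)
p = 46 (p = -49 + 95 = 46)
119*(130 + p) = 119*(130 + 46) = 119*176 = 20944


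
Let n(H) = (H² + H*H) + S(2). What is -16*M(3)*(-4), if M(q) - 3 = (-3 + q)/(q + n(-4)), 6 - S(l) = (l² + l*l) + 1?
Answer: 192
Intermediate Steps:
S(l) = 5 - 2*l² (S(l) = 6 - ((l² + l*l) + 1) = 6 - ((l² + l²) + 1) = 6 - (2*l² + 1) = 6 - (1 + 2*l²) = 6 + (-1 - 2*l²) = 5 - 2*l²)
n(H) = -3 + 2*H² (n(H) = (H² + H*H) + (5 - 2*2²) = (H² + H²) + (5 - 2*4) = 2*H² + (5 - 8) = 2*H² - 3 = -3 + 2*H²)
M(q) = 3 + (-3 + q)/(29 + q) (M(q) = 3 + (-3 + q)/(q + (-3 + 2*(-4)²)) = 3 + (-3 + q)/(q + (-3 + 2*16)) = 3 + (-3 + q)/(q + (-3 + 32)) = 3 + (-3 + q)/(q + 29) = 3 + (-3 + q)/(29 + q))
-16*M(3)*(-4) = -64*(21 + 3)/(29 + 3)*(-4) = -64*24/32*(-4) = -16*3*(-4) = -48*(-4) = 192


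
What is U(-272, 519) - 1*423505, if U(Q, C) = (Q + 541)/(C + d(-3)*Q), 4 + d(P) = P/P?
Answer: -565378906/1335 ≈ -4.2351e+5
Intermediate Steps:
d(P) = -3 (d(P) = -4 + P/P = -4 + 1 = -3)
U(Q, C) = (541 + Q)/(C - 3*Q) (U(Q, C) = (Q + 541)/(C - 3*Q) = (541 + Q)/(C - 3*Q))
U(-272, 519) - 1*423505 = (541 - 272)/(519 - 3*(-272)) - 1*423505 = 269/(519 + 816) - 423505 = 269/1335 - 423505 = -565378906/1335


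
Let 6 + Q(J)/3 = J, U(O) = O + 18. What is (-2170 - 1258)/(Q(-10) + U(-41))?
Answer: 3428/71 ≈ 48.282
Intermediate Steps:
U(O) = 18 + O
Q(J) = -18 + 3*J
(-2170 - 1258)/(Q(-10) + U(-41)) = (-2170 - 1258)/((-18 + 3*(-10)) + (18 - 41)) = -3428/((-18 - 30) - 23) = -3428/(-48 - 23) = -3428/(-71) = -3428*(-1/71) = 3428/71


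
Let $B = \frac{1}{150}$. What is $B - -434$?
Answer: $\frac{65101}{150} \approx 434.01$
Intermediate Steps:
$B = \frac{1}{150} \approx 0.0066667$
$B - -434 = \frac{1}{150} - -434 = \frac{1}{150} + 434 = \frac{65101}{150}$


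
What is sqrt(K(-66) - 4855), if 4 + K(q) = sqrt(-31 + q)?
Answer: sqrt(-4859 + I*sqrt(97)) ≈ 0.0706 + 69.707*I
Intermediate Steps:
K(q) = -4 + sqrt(-31 + q)
sqrt(K(-66) - 4855) = sqrt((-4 + sqrt(-31 - 66)) - 4855) = sqrt((-4 + sqrt(-97)) - 4855) = sqrt((-4 + I*sqrt(97)) - 4855) = sqrt(-4859 + I*sqrt(97))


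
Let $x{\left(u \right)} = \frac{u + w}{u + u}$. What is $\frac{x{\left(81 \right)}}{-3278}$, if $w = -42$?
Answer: $- \frac{13}{177012} \approx -7.3441 \cdot 10^{-5}$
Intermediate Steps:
$x{\left(u \right)} = \frac{-42 + u}{2 u}$ ($x{\left(u \right)} = \frac{u - 42}{u + u} = \frac{-42 + u}{2 u}$)
$\frac{x{\left(81 \right)}}{-3278} = \frac{\frac{1}{2} \cdot \frac{1}{81} \left(-42 + 81\right)}{-3278} = \frac{1}{2} \cdot \frac{1}{81} \cdot 39 \left(- \frac{1}{3278}\right) = \frac{13}{54} \left(- \frac{1}{3278}\right) = - \frac{13}{177012}$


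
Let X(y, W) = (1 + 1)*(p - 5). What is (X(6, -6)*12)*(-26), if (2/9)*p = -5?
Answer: 17160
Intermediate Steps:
p = -45/2 (p = (9/2)*(-5) = -45/2 ≈ -22.500)
X(y, W) = -55 (X(y, W) = (1 + 1)*(-45/2 - 5) = 2*(-55/2) = -55)
(X(6, -6)*12)*(-26) = -55*12*(-26) = -660*(-26) = 17160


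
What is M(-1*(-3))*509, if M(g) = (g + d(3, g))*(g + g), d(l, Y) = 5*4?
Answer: 70242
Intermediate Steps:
d(l, Y) = 20
M(g) = 2*g*(20 + g) (M(g) = (g + 20)*(g + g) = (20 + g)*(2*g) = 2*g*(20 + g))
M(-1*(-3))*509 = (2*(-1*(-3))*(20 - 1*(-3)))*509 = (2*3*(20 + 3))*509 = (2*3*23)*509 = 138*509 = 70242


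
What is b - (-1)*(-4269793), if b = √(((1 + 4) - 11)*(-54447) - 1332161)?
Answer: -4269793 + I*√1005479 ≈ -4.2698e+6 + 1002.7*I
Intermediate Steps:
b = I*√1005479 (b = √((5 - 11)*(-54447) - 1332161) = √(-6*(-54447) - 1332161) = √(326682 - 1332161) = √(-1005479) = I*√1005479 ≈ 1002.7*I)
b - (-1)*(-4269793) = I*√1005479 - (-1)*(-4269793) = I*√1005479 - 1*4269793 = I*√1005479 - 4269793 = -4269793 + I*√1005479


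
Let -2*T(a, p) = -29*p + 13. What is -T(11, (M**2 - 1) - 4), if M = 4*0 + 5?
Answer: -567/2 ≈ -283.50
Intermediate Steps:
M = 5 (M = 0 + 5 = 5)
T(a, p) = -13/2 + 29*p/2 (T(a, p) = -(-29*p + 13)/2 = -(13 - 29*p)/2 = -13/2 + 29*p/2)
-T(11, (M**2 - 1) - 4) = -(-13/2 + 29*((5**2 - 1) - 4)/2) = -(-13/2 + 29*((25 - 1) - 4)/2) = -(-13/2 + 29*(24 - 4)/2) = -(-13/2 + (29/2)*20) = -(-13/2 + 290) = -1*567/2 = -567/2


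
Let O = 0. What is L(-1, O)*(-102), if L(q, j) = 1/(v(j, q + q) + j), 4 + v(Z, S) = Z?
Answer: 51/2 ≈ 25.500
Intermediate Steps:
v(Z, S) = -4 + Z
L(q, j) = 1/(-4 + 2*j) (L(q, j) = 1/((-4 + j) + j) = 1/(-4 + 2*j))
L(-1, O)*(-102) = (1/(2*(-2 + 0)))*(-102) = ((1/2)/(-2))*(-102) = ((1/2)*(-1/2))*(-102) = -1/4*(-102) = 51/2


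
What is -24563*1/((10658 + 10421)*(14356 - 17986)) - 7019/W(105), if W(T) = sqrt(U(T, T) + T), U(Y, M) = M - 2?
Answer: 203/632370 - 7019*sqrt(13)/52 ≈ -486.68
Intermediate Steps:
U(Y, M) = -2 + M
W(T) = sqrt(-2 + 2*T) (W(T) = sqrt((-2 + T) + T) = sqrt(-2 + 2*T))
-24563*1/((10658 + 10421)*(14356 - 17986)) - 7019/W(105) = -24563*1/((10658 + 10421)*(14356 - 17986)) - 7019/sqrt(-2 + 2*105) = -24563/(21079*(-3630)) - 7019/sqrt(-2 + 210) = -24563/(-76516770) - 7019*sqrt(13)/52 = -24563*(-1/76516770) - 7019*sqrt(13)/52 = 203/632370 - 7019*sqrt(13)/52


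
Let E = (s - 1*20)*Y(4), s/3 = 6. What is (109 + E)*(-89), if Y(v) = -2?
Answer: -10057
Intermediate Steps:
s = 18 (s = 3*6 = 18)
E = 4 (E = (18 - 1*20)*(-2) = (18 - 20)*(-2) = -2*(-2) = 4)
(109 + E)*(-89) = (109 + 4)*(-89) = 113*(-89) = -10057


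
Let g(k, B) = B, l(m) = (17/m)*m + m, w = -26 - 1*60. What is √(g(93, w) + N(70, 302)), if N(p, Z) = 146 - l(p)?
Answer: 3*I*√3 ≈ 5.1962*I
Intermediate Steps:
w = -86 (w = -26 - 60 = -86)
l(m) = 17 + m
N(p, Z) = 129 - p (N(p, Z) = 146 - (17 + p) = 146 + (-17 - p) = 129 - p)
√(g(93, w) + N(70, 302)) = √(-86 + (129 - 1*70)) = √(-86 + (129 - 70)) = √(-86 + 59) = √(-27) = 3*I*√3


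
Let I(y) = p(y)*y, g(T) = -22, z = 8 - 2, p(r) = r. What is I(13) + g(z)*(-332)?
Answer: 7473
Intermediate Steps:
z = 6
I(y) = y**2 (I(y) = y*y = y**2)
I(13) + g(z)*(-332) = 13**2 - 22*(-332) = 169 + 7304 = 7473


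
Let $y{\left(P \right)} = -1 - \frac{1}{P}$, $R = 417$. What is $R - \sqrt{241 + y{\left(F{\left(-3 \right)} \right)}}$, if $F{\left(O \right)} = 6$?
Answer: $417 - \frac{\sqrt{8634}}{6} \approx 401.51$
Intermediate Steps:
$R - \sqrt{241 + y{\left(F{\left(-3 \right)} \right)}} = 417 - \sqrt{241 + \frac{-1 - 6}{6}} = 417 - \sqrt{241 + \frac{1}{6} \left(-7\right)} = 417 - \sqrt{241 - \frac{7}{6}} = 417 - \sqrt{\frac{1439}{6}} = 417 - \frac{\sqrt{8634}}{6}$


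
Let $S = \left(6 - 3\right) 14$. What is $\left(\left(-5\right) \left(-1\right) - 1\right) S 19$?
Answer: $3192$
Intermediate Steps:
$S = 42$ ($S = \left(6 - 3\right) 14 = 3 \cdot 14 = 42$)
$\left(\left(-5\right) \left(-1\right) - 1\right) S 19 = \left(\left(-5\right) \left(-1\right) - 1\right) 42 \cdot 19 = \left(5 - 1\right) 42 \cdot 19 = 4 \cdot 42 \cdot 19 = 168 \cdot 19 = 3192$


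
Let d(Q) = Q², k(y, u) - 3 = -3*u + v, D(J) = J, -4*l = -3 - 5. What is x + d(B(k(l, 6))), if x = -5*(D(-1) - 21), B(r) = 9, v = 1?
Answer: 191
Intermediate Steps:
l = 2 (l = -(-3 - 5)/4 = -¼*(-8) = 2)
k(y, u) = 4 - 3*u (k(y, u) = 3 + (-3*u + 1) = 3 + (1 - 3*u) = 4 - 3*u)
x = 110 (x = -5*(-1 - 21) = -5*(-22) = 110)
x + d(B(k(l, 6))) = 110 + 9² = 110 + 81 = 191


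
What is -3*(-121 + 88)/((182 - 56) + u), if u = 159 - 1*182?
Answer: 99/103 ≈ 0.96117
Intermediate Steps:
u = -23 (u = 159 - 182 = -23)
-3*(-121 + 88)/((182 - 56) + u) = -3*(-121 + 88)/((182 - 56) - 23) = -(-99)/(126 - 23) = -(-99)/103 = -3*(-33/103) = 99/103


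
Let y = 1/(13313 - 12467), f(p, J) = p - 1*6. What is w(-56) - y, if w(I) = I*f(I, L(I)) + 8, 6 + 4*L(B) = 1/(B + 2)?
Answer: 2944079/846 ≈ 3480.0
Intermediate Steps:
L(B) = -3/2 + 1/(4*(2 + B)) (L(B) = -3/2 + 1/(4*(B + 2)) = -3/2 + 1/(4*(2 + B)))
f(p, J) = -6 + p (f(p, J) = p - 6 = -6 + p)
w(I) = 8 + I*(-6 + I) (w(I) = I*(-6 + I) + 8 = 8 + I*(-6 + I))
y = 1/846 ≈ 0.0011820
w(-56) - y = (8 - 56*(-6 - 56)) - 1*1/846 = (8 - 56*(-62)) - 1/846 = (8 + 3472) - 1/846 = 3480 - 1/846 = 2944079/846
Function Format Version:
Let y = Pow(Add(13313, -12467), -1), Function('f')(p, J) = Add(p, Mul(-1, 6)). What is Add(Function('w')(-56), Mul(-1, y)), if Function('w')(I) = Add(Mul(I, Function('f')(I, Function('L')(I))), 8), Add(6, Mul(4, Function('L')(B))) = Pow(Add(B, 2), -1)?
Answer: Rational(2944079, 846) ≈ 3480.0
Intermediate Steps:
Function('L')(B) = Add(Rational(-3, 2), Mul(Rational(1, 4), Pow(Add(2, B), -1))) (Function('L')(B) = Add(Rational(-3, 2), Mul(Rational(1, 4), Pow(Add(B, 2), -1))) = Add(Rational(-3, 2), Mul(Rational(1, 4), Pow(Add(2, B), -1))))
Function('f')(p, J) = Add(-6, p) (Function('f')(p, J) = Add(p, -6) = Add(-6, p))
Function('w')(I) = Add(8, Mul(I, Add(-6, I))) (Function('w')(I) = Add(Mul(I, Add(-6, I)), 8) = Add(8, Mul(I, Add(-6, I))))
y = Rational(1, 846) (y = Pow(846, -1) = Rational(1, 846) ≈ 0.0011820)
Add(Function('w')(-56), Mul(-1, y)) = Add(Add(8, Mul(-56, Add(-6, -56))), Mul(-1, Rational(1, 846))) = Add(Add(8, Mul(-56, -62)), Rational(-1, 846)) = Add(Add(8, 3472), Rational(-1, 846)) = Add(3480, Rational(-1, 846)) = Rational(2944079, 846)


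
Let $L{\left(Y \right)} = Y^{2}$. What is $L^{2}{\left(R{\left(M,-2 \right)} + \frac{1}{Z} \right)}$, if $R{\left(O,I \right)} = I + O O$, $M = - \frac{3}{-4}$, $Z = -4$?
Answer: $\frac{531441}{65536} \approx 8.1091$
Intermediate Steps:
$M = \frac{3}{4}$ ($M = \left(-3\right) \left(- \frac{1}{4}\right) = \frac{3}{4} \approx 0.75$)
$R{\left(O,I \right)} = I + O^{2}$
$L^{2}{\left(R{\left(M,-2 \right)} + \frac{1}{Z} \right)} = \left(\left(\left(-2 + \left(\frac{3}{4}\right)^{2}\right) + \frac{1}{-4}\right)^{2}\right)^{2} = \left(\left(\left(-2 + \frac{9}{16}\right) - \frac{1}{4}\right)^{2}\right)^{2} = \left(\left(- \frac{23}{16} - \frac{1}{4}\right)^{2}\right)^{2} = \left(\left(- \frac{27}{16}\right)^{2}\right)^{2} = \left(\frac{729}{256}\right)^{2} = \frac{531441}{65536}$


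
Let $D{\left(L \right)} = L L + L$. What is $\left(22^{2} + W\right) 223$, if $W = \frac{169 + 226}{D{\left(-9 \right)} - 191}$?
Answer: $\frac{12755823}{119} \approx 1.0719 \cdot 10^{5}$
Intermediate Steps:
$D{\left(L \right)} = L + L^{2}$ ($D{\left(L \right)} = L^{2} + L = L + L^{2}$)
$W = - \frac{395}{119}$ ($W = \frac{169 + 226}{- 9 \left(1 - 9\right) - 191} = \frac{395}{\left(-9\right) \left(-8\right) - 191} = \frac{395}{72 - 191} = \frac{395}{-119} = 395 \left(- \frac{1}{119}\right) = - \frac{395}{119} \approx -3.3193$)
$\left(22^{2} + W\right) 223 = \left(22^{2} - \frac{395}{119}\right) 223 = \left(484 - \frac{395}{119}\right) 223 = \frac{57201}{119} \cdot 223 = \frac{12755823}{119}$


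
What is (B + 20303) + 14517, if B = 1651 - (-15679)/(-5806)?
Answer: 211734947/5806 ≈ 36468.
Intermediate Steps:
B = 9570027/5806 (B = 1651 - (-15679)*(-1)/5806 = 1651 - 1*15679/5806 = 1651 - 15679/5806 = 9570027/5806 ≈ 1648.3)
(B + 20303) + 14517 = (9570027/5806 + 20303) + 14517 = 127449245/5806 + 14517 = 211734947/5806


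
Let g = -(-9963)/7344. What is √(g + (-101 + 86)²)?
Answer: 3*√116297/68 ≈ 15.045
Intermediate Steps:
g = 369/272 (g = -(-9963)/7344 = -1*(-369/272) = 369/272 ≈ 1.3566)
√(g + (-101 + 86)²) = √(369/272 + (-101 + 86)²) = √(369/272 + (-15)²) = √(369/272 + 225) = √(61569/272) = 3*√116297/68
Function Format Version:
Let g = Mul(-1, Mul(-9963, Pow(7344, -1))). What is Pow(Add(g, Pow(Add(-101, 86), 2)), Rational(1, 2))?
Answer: Mul(Rational(3, 68), Pow(116297, Rational(1, 2))) ≈ 15.045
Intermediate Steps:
g = Rational(369, 272) (g = Mul(-1, Mul(-9963, Rational(1, 7344))) = Mul(-1, Rational(-369, 272)) = Rational(369, 272) ≈ 1.3566)
Pow(Add(g, Pow(Add(-101, 86), 2)), Rational(1, 2)) = Pow(Add(Rational(369, 272), Pow(Add(-101, 86), 2)), Rational(1, 2)) = Pow(Add(Rational(369, 272), Pow(-15, 2)), Rational(1, 2)) = Pow(Add(Rational(369, 272), 225), Rational(1, 2)) = Pow(Rational(61569, 272), Rational(1, 2)) = Mul(Rational(3, 68), Pow(116297, Rational(1, 2)))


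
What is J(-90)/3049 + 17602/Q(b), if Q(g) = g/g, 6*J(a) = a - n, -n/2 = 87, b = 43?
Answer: 53668512/3049 ≈ 17602.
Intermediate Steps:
n = -174 (n = -2*87 = -174)
J(a) = 29 + a/6 (J(a) = (a - 1*(-174))/6 = (a + 174)/6 = (174 + a)/6 = 29 + a/6)
Q(g) = 1
J(-90)/3049 + 17602/Q(b) = (29 + (1/6)*(-90))/3049 + 17602/1 = (29 - 15)*(1/3049) + 17602*1 = 14*(1/3049) + 17602 = 14/3049 + 17602 = 53668512/3049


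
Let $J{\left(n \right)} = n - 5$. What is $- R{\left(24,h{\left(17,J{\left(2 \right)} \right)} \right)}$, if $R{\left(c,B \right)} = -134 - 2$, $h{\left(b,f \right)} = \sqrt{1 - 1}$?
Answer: $136$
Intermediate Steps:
$J{\left(n \right)} = -5 + n$
$h{\left(b,f \right)} = 0$ ($h{\left(b,f \right)} = \sqrt{0} = 0$)
$R{\left(c,B \right)} = -136$ ($R{\left(c,B \right)} = -134 - 2 = -136$)
$- R{\left(24,h{\left(17,J{\left(2 \right)} \right)} \right)} = \left(-1\right) \left(-136\right) = 136$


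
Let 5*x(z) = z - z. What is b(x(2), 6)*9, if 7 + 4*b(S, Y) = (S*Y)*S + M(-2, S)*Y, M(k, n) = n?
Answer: -63/4 ≈ -15.750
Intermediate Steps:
x(z) = 0 (x(z) = (z - z)/5 = (⅕)*0 = 0)
b(S, Y) = -7/4 + S*Y/4 + Y*S²/4 (b(S, Y) = -7/4 + ((S*Y)*S + S*Y)/4 = -7/4 + (Y*S² + S*Y)/4 = -7/4 + (S*Y + Y*S²)/4 = -7/4 + (S*Y/4 + Y*S²/4) = -7/4 + S*Y/4 + Y*S²/4)
b(x(2), 6)*9 = (-7/4 + (¼)*0*6 + (¼)*6*0²)*9 = (-7/4 + 0 + (¼)*6*0)*9 = (-7/4 + 0 + 0)*9 = -7/4*9 = -63/4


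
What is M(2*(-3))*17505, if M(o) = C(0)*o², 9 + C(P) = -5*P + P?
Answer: -5671620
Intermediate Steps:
C(P) = -9 - 4*P (C(P) = -9 + (-5*P + P) = -9 - 4*P)
M(o) = -9*o² (M(o) = (-9 - 4*0)*o² = (-9 + 0)*o² = -9*o²)
M(2*(-3))*17505 = -9*(2*(-3))²*17505 = -9*(-6)²*17505 = -9*36*17505 = -324*17505 = -5671620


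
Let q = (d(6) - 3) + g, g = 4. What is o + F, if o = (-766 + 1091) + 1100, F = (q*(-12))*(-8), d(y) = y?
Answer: 2097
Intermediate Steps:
q = 7 (q = (6 - 3) + 4 = 3 + 4 = 7)
F = 672 (F = (7*(-12))*(-8) = -84*(-8) = 672)
o = 1425 (o = 325 + 1100 = 1425)
o + F = 1425 + 672 = 2097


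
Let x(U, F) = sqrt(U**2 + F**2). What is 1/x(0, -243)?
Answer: 1/243 ≈ 0.0041152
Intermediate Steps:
x(U, F) = sqrt(F**2 + U**2)
1/x(0, -243) = 1/(sqrt((-243)**2 + 0**2)) = 1/(sqrt(59049 + 0)) = 1/(sqrt(59049)) = 1/243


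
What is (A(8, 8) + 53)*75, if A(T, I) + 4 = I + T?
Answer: 4875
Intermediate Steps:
A(T, I) = -4 + I + T (A(T, I) = -4 + (I + T) = -4 + I + T)
(A(8, 8) + 53)*75 = ((-4 + 8 + 8) + 53)*75 = (12 + 53)*75 = 65*75 = 4875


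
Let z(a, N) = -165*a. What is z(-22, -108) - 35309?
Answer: -31679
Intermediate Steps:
z(-22, -108) - 35309 = -165*(-22) - 35309 = 3630 - 35309 = -31679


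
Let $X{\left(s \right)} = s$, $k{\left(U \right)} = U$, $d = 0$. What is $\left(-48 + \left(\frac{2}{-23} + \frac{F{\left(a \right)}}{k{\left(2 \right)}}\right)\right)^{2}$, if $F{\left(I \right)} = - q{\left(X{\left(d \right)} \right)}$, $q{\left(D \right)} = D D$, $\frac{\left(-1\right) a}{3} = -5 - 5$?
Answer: $\frac{1223236}{529} \approx 2312.4$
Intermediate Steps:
$a = 30$ ($a = - 3 \left(-5 - 5\right) = \left(-3\right) \left(-10\right) = 30$)
$q{\left(D \right)} = D^{2}$
$F{\left(I \right)} = 0$ ($F{\left(I \right)} = - 0^{2} = \left(-1\right) 0 = 0$)
$\left(-48 + \left(\frac{2}{-23} + \frac{F{\left(a \right)}}{k{\left(2 \right)}}\right)\right)^{2} = \left(-48 + \left(\frac{2}{-23} + \frac{0}{2}\right)\right)^{2} = \left(-48 + \left(2 \left(- \frac{1}{23}\right) + 0 \cdot \frac{1}{2}\right)\right)^{2} = \left(-48 + \left(- \frac{2}{23} + 0\right)\right)^{2} = \left(-48 - \frac{2}{23}\right)^{2} = \left(- \frac{1106}{23}\right)^{2} = \frac{1223236}{529}$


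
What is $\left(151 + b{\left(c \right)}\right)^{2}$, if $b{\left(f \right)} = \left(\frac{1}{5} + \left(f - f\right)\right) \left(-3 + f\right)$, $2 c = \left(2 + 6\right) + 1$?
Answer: $\frac{2289169}{100} \approx 22892.0$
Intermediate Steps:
$c = \frac{9}{2}$ ($c = \frac{\left(2 + 6\right) + 1}{2} = \frac{8 + 1}{2} = \frac{1}{2} \cdot 9 = \frac{9}{2} \approx 4.5$)
$b{\left(f \right)} = - \frac{3}{5} + \frac{f}{5}$ ($b{\left(f \right)} = \left(\frac{1}{5} + 0\right) \left(-3 + f\right) = \frac{-3 + f}{5} = - \frac{3}{5} + \frac{f}{5}$)
$\left(151 + b{\left(c \right)}\right)^{2} = \left(151 + \left(- \frac{3}{5} + \frac{1}{5} \cdot \frac{9}{2}\right)\right)^{2} = \left(151 + \left(- \frac{3}{5} + \frac{9}{10}\right)\right)^{2} = \left(151 + \frac{3}{10}\right)^{2} = \left(\frac{1513}{10}\right)^{2} = \frac{2289169}{100}$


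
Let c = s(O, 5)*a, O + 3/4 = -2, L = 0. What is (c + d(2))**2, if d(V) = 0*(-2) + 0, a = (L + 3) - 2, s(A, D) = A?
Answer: 121/16 ≈ 7.5625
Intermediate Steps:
O = -11/4 (O = -3/4 - 2 = -11/4 ≈ -2.7500)
a = 1 (a = (0 + 3) - 2 = 3 - 2 = 1)
c = -11/4 (c = -11/4*1 = -11/4 ≈ -2.7500)
d(V) = 0 (d(V) = 0 + 0 = 0)
(c + d(2))**2 = (-11/4 + 0)**2 = (-11/4)**2 = 121/16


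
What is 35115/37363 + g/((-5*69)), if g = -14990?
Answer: 114437209/2578047 ≈ 44.389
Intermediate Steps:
35115/37363 + g/((-5*69)) = 35115/37363 - 14990/((-5*69)) = 35115*(1/37363) - 14990/(-345) = 35115/37363 - 14990*(-1/345) = 35115/37363 + 2998/69 = 114437209/2578047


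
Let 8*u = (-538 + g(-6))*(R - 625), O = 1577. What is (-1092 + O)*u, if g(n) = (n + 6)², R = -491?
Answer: 36399735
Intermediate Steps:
g(n) = (6 + n)²
u = 75051 (u = ((-538 + (6 - 6)²)*(-491 - 625))/8 = ((-538 + 0²)*(-1116))/8 = ((-538 + 0)*(-1116))/8 = (-538*(-1116))/8 = (⅛)*600408 = 75051)
(-1092 + O)*u = (-1092 + 1577)*75051 = 485*75051 = 36399735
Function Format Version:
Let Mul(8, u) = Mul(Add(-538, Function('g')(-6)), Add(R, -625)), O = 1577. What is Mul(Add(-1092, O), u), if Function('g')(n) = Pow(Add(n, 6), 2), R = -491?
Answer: 36399735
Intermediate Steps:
Function('g')(n) = Pow(Add(6, n), 2)
u = 75051 (u = Mul(Rational(1, 8), Mul(Add(-538, Pow(Add(6, -6), 2)), Add(-491, -625))) = Mul(Rational(1, 8), Mul(Add(-538, Pow(0, 2)), -1116)) = Mul(Rational(1, 8), Mul(Add(-538, 0), -1116)) = Mul(Rational(1, 8), Mul(-538, -1116)) = Mul(Rational(1, 8), 600408) = 75051)
Mul(Add(-1092, O), u) = Mul(Add(-1092, 1577), 75051) = Mul(485, 75051) = 36399735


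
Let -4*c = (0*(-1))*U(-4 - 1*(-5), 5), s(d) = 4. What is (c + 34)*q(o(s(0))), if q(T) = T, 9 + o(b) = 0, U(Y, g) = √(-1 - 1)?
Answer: -306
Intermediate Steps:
U(Y, g) = I*√2 (U(Y, g) = √(-2) = I*√2)
o(b) = -9 (o(b) = -9 + 0 = -9)
c = 0 (c = -0*(-1)*I*√2/4 = -0*I*√2 = -¼*0 = 0)
(c + 34)*q(o(s(0))) = (0 + 34)*(-9) = 34*(-9) = -306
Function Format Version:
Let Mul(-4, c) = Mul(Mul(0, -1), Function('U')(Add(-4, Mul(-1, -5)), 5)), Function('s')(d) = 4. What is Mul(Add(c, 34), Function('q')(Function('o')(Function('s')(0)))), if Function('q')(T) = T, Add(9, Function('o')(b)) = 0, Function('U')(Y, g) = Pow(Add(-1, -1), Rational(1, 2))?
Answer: -306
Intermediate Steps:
Function('U')(Y, g) = Mul(I, Pow(2, Rational(1, 2))) (Function('U')(Y, g) = Pow(-2, Rational(1, 2)) = Mul(I, Pow(2, Rational(1, 2))))
Function('o')(b) = -9 (Function('o')(b) = Add(-9, 0) = -9)
c = 0 (c = Mul(Rational(-1, 4), Mul(Mul(0, -1), Mul(I, Pow(2, Rational(1, 2))))) = Mul(Rational(-1, 4), Mul(0, Mul(I, Pow(2, Rational(1, 2))))) = Mul(Rational(-1, 4), 0) = 0)
Mul(Add(c, 34), Function('q')(Function('o')(Function('s')(0)))) = Mul(Add(0, 34), -9) = Mul(34, -9) = -306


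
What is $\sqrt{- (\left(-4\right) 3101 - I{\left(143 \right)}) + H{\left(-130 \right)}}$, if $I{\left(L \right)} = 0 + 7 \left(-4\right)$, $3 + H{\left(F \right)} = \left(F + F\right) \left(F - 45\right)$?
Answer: $\sqrt{57873} \approx 240.57$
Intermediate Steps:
$H{\left(F \right)} = -3 + 2 F \left(-45 + F\right)$ ($H{\left(F \right)} = -3 + \left(F + F\right) \left(F - 45\right) = -3 + 2 F \left(-45 + F\right)$)
$I{\left(L \right)} = -28$ ($I{\left(L \right)} = 0 - 28 = -28$)
$\sqrt{- (\left(-4\right) 3101 - I{\left(143 \right)}) + H{\left(-130 \right)}} = \sqrt{- (\left(-4\right) 3101 - -28) - \left(-11697 - 33800\right)} = \sqrt{- (-12404 + 28) + \left(-3 + 11700 + 2 \cdot 16900\right)} = \sqrt{\left(-1\right) \left(-12376\right) + \left(-3 + 11700 + 33800\right)} = \sqrt{12376 + 45497} = \sqrt{57873}$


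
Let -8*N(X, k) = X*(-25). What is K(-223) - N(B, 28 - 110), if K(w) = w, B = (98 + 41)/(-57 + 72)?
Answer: -6047/24 ≈ -251.96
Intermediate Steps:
B = 139/15 ≈ 9.2667
N(X, k) = 25*X/8 (N(X, k) = -X*(-25)/8 = -(-25)*X/8 = 25*X/8)
K(-223) - N(B, 28 - 110) = -223 - 25*139/(8*15) = -223 - 1*695/24 = -223 - 695/24 = -6047/24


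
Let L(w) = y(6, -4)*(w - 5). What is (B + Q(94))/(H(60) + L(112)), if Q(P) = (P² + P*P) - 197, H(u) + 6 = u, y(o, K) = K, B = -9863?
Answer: -346/17 ≈ -20.353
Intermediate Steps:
H(u) = -6 + u
L(w) = 20 - 4*w (L(w) = -4*(w - 5) = -4*(-5 + w) = 20 - 4*w)
Q(P) = -197 + 2*P² (Q(P) = (P² + P²) - 197 = 2*P² - 197 = -197 + 2*P²)
(B + Q(94))/(H(60) + L(112)) = (-9863 + (-197 + 2*94²))/((-6 + 60) + (20 - 4*112)) = (-9863 + (-197 + 2*8836))/(54 + (20 - 448)) = (-9863 + (-197 + 17672))/(54 - 428) = (-9863 + 17475)/(-374) = 7612*(-1/374) = -346/17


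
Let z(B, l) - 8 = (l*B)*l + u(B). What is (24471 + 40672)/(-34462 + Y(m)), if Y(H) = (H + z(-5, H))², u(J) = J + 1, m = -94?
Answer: 5011/150753726 ≈ 3.3240e-5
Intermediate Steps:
u(J) = 1 + J
z(B, l) = 9 + B + B*l² (z(B, l) = 8 + ((l*B)*l + (1 + B)) = 8 + ((B*l)*l + (1 + B)) = 8 + (B*l² + (1 + B)) = 8 + (1 + B + B*l²) = 9 + B + B*l²)
Y(H) = (4 + H - 5*H²)² (Y(H) = (H + (9 - 5 - 5*H²))² = (H + (4 - 5*H²))² = (4 + H - 5*H²)²)
(24471 + 40672)/(-34462 + Y(m)) = (24471 + 40672)/(-34462 + (4 - 94 - 5*(-94)²)²) = 65143/(-34462 + (4 - 94 - 5*8836)²) = 65143/(-34462 + (4 - 94 - 44180)²) = 65143/(-34462 + (-44270)²) = 65143/(-34462 + 1959832900) = 65143/1959798438 = 65143*(1/1959798438) = 5011/150753726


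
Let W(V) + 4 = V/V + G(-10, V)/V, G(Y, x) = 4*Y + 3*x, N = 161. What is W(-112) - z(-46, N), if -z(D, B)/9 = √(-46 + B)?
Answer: 5/14 + 9*√115 ≈ 96.871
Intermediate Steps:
G(Y, x) = 3*x + 4*Y
W(V) = -3 + (-40 + 3*V)/V (W(V) = -4 + (V/V + (3*V + 4*(-10))/V) = -4 + (1 + (3*V - 40)/V) = -4 + (1 + (-40 + 3*V)/V) = -3 + (-40 + 3*V)/V)
z(D, B) = -9*√(-46 + B)
W(-112) - z(-46, N) = -40/(-112) - (-9)*√(-46 + 161) = -40*(-1/112) - (-9)*√115 = 5/14 + 9*√115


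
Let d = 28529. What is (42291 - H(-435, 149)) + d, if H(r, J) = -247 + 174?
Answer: 70893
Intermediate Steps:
H(r, J) = -73
(42291 - H(-435, 149)) + d = (42291 - 1*(-73)) + 28529 = (42291 + 73) + 28529 = 42364 + 28529 = 70893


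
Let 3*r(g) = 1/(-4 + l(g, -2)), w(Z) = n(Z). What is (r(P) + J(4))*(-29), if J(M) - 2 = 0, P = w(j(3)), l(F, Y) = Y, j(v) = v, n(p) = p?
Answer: -1015/18 ≈ -56.389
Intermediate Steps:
w(Z) = Z
P = 3
J(M) = 2 (J(M) = 2 + 0 = 2)
r(g) = -1/18 (r(g) = 1/(3*(-4 - 2)) = (1/3)/(-6) = (1/3)*(-1/6) = -1/18)
(r(P) + J(4))*(-29) = (-1/18 + 2)*(-29) = (35/18)*(-29) = -1015/18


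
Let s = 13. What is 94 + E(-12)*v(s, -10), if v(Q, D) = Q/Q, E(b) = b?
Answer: 82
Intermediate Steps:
v(Q, D) = 1
94 + E(-12)*v(s, -10) = 94 - 12*1 = 94 - 12 = 82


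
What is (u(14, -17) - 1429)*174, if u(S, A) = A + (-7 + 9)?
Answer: -251256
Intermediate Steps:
u(S, A) = 2 + A (u(S, A) = A + 2 = 2 + A)
(u(14, -17) - 1429)*174 = ((2 - 17) - 1429)*174 = (-15 - 1429)*174 = -1444*174 = -251256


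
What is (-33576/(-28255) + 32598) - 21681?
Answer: 308493411/28255 ≈ 10918.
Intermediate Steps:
(-33576/(-28255) + 32598) - 21681 = (-33576*(-1/28255) + 32598) - 21681 = (33576/28255 + 32598) - 21681 = 921090066/28255 - 21681 = 308493411/28255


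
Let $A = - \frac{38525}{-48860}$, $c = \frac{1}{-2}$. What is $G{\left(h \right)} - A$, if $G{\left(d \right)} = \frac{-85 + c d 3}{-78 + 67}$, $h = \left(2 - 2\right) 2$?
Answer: $\frac{745865}{107492} \approx 6.9388$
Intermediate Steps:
$c = - \frac{1}{2} \approx -0.5$
$h = 0$ ($h = 0 \cdot 2 = 0$)
$A = \frac{7705}{9772}$ ($A = \left(-38525\right) \left(- \frac{1}{48860}\right) = \frac{7705}{9772} \approx 0.78848$)
$G{\left(d \right)} = \frac{85}{11} + \frac{3 d}{22}$ ($G{\left(d \right)} = \frac{-85 + - \frac{d}{2} \cdot 3}{-78 + 67} = \frac{-85 - \frac{3 d}{2}}{-11} = \left(-85 - \frac{3 d}{2}\right) \left(- \frac{1}{11}\right) = \frac{85}{11} + \frac{3 d}{22}$)
$G{\left(h \right)} - A = \left(\frac{85}{11} + \frac{3}{22} \cdot 0\right) - \frac{7705}{9772} = \left(\frac{85}{11} + 0\right) - \frac{7705}{9772} = \frac{85}{11} - \frac{7705}{9772} = \frac{745865}{107492}$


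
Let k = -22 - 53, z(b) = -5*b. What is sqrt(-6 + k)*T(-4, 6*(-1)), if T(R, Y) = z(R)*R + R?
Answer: -756*I ≈ -756.0*I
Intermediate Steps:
k = -75
T(R, Y) = R - 5*R**2 (T(R, Y) = (-5*R)*R + R = -5*R**2 + R = R - 5*R**2)
sqrt(-6 + k)*T(-4, 6*(-1)) = sqrt(-6 - 75)*(-4*(1 - 5*(-4))) = sqrt(-81)*(-4*(1 + 20)) = (9*I)*(-4*21) = (9*I)*(-84) = -756*I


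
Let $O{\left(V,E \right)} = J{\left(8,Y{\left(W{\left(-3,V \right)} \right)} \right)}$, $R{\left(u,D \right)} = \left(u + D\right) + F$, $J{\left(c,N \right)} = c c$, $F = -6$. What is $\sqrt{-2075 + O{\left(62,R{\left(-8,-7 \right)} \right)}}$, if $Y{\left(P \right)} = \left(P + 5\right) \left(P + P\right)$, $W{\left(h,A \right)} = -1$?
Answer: $i \sqrt{2011} \approx 44.844 i$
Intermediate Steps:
$Y{\left(P \right)} = 2 P \left(5 + P\right)$ ($Y{\left(P \right)} = \left(5 + P\right) 2 P = 2 P \left(5 + P\right)$)
$J{\left(c,N \right)} = c^{2}$
$R{\left(u,D \right)} = -6 + D + u$ ($R{\left(u,D \right)} = \left(u + D\right) - 6 = \left(D + u\right) - 6 = -6 + D + u$)
$O{\left(V,E \right)} = 64$ ($O{\left(V,E \right)} = 8^{2} = 64$)
$\sqrt{-2075 + O{\left(62,R{\left(-8,-7 \right)} \right)}} = \sqrt{-2075 + 64} = \sqrt{-2011} = i \sqrt{2011}$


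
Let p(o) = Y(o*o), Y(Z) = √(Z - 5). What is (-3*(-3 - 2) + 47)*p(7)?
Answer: 124*√11 ≈ 411.26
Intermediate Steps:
Y(Z) = √(-5 + Z)
p(o) = √(-5 + o²) (p(o) = √(-5 + o*o) = √(-5 + o²))
(-3*(-3 - 2) + 47)*p(7) = (-3*(-3 - 2) + 47)*√(-5 + 7²) = (-3*(-5) + 47)*√(-5 + 49) = (15 + 47)*√44 = 62*(2*√11) = 124*√11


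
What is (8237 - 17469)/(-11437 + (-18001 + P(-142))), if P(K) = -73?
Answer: 9232/29511 ≈ 0.31283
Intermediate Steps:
(8237 - 17469)/(-11437 + (-18001 + P(-142))) = (8237 - 17469)/(-11437 + (-18001 - 73)) = -9232/(-11437 - 18074) = -9232/(-29511) = -9232*(-1/29511) = 9232/29511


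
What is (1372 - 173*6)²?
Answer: 111556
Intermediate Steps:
(1372 - 173*6)² = (1372 - 1038)² = 334² = 111556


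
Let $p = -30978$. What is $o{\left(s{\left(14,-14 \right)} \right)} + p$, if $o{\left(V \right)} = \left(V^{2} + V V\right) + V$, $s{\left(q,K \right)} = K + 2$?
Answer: $-30702$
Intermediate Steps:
$s{\left(q,K \right)} = 2 + K$
$o{\left(V \right)} = V + 2 V^{2}$ ($o{\left(V \right)} = \left(V^{2} + V^{2}\right) + V = 2 V^{2} + V = V + 2 V^{2}$)
$o{\left(s{\left(14,-14 \right)} \right)} + p = \left(2 - 14\right) \left(1 + 2 \left(2 - 14\right)\right) - 30978 = - 12 \left(1 + 2 \left(-12\right)\right) - 30978 = - 12 \left(1 - 24\right) - 30978 = \left(-12\right) \left(-23\right) - 30978 = 276 - 30978 = -30702$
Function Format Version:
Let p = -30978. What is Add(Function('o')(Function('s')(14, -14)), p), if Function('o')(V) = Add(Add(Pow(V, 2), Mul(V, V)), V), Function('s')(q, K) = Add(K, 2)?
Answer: -30702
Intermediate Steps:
Function('s')(q, K) = Add(2, K)
Function('o')(V) = Add(V, Mul(2, Pow(V, 2))) (Function('o')(V) = Add(Add(Pow(V, 2), Pow(V, 2)), V) = Add(Mul(2, Pow(V, 2)), V) = Add(V, Mul(2, Pow(V, 2))))
Add(Function('o')(Function('s')(14, -14)), p) = Add(Mul(Add(2, -14), Add(1, Mul(2, Add(2, -14)))), -30978) = Add(Mul(-12, Add(1, Mul(2, -12))), -30978) = Add(Mul(-12, Add(1, -24)), -30978) = Add(Mul(-12, -23), -30978) = Add(276, -30978) = -30702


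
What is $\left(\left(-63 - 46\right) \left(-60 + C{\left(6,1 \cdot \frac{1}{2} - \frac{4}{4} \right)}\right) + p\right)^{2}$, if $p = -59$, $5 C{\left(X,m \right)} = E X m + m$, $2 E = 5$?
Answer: $\frac{1107358729}{25} \approx 4.4294 \cdot 10^{7}$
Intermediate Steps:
$E = \frac{5}{2}$ ($E = \frac{1}{2} \cdot 5 = \frac{5}{2} \approx 2.5$)
$C{\left(X,m \right)} = \frac{m}{5} + \frac{X m}{2}$ ($C{\left(X,m \right)} = \frac{\frac{5 X}{2} m + m}{5} = \frac{\frac{5 X m}{2} + m}{5} = \frac{m + \frac{5 X m}{2}}{5} = \frac{m}{5} + \frac{X m}{2}$)
$\left(\left(-63 - 46\right) \left(-60 + C{\left(6,1 \cdot \frac{1}{2} - \frac{4}{4} \right)}\right) + p\right)^{2} = \left(\left(-63 - 46\right) \left(-60 + \frac{\left(1 \cdot \frac{1}{2} - \frac{4}{4}\right) \left(2 + 5 \cdot 6\right)}{10}\right) - 59\right)^{2} = \left(- 109 \left(-60 + \frac{\left(1 \cdot \frac{1}{2} - 1\right) \left(2 + 30\right)}{10}\right) - 59\right)^{2} = \left(- 109 \left(-60 + \frac{1}{10} \left(\frac{1}{2} - 1\right) 32\right) - 59\right)^{2} = \left(- 109 \left(-60 + \frac{1}{10} \left(- \frac{1}{2}\right) 32\right) - 59\right)^{2} = \left(- 109 \left(-60 - \frac{8}{5}\right) - 59\right)^{2} = \left(\left(-109\right) \left(- \frac{308}{5}\right) - 59\right)^{2} = \left(\frac{33572}{5} - 59\right)^{2} = \left(\frac{33277}{5}\right)^{2} = \frac{1107358729}{25}$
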